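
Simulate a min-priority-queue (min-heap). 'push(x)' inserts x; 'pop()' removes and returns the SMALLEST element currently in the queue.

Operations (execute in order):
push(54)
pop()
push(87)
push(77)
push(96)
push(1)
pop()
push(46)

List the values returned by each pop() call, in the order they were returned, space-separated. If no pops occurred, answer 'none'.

push(54): heap contents = [54]
pop() → 54: heap contents = []
push(87): heap contents = [87]
push(77): heap contents = [77, 87]
push(96): heap contents = [77, 87, 96]
push(1): heap contents = [1, 77, 87, 96]
pop() → 1: heap contents = [77, 87, 96]
push(46): heap contents = [46, 77, 87, 96]

Answer: 54 1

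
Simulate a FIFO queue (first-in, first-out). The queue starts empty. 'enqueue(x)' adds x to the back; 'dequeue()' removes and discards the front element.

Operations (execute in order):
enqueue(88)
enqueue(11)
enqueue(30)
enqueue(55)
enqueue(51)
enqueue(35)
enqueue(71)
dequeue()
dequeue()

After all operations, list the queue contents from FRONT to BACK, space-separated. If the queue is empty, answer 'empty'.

Answer: 30 55 51 35 71

Derivation:
enqueue(88): [88]
enqueue(11): [88, 11]
enqueue(30): [88, 11, 30]
enqueue(55): [88, 11, 30, 55]
enqueue(51): [88, 11, 30, 55, 51]
enqueue(35): [88, 11, 30, 55, 51, 35]
enqueue(71): [88, 11, 30, 55, 51, 35, 71]
dequeue(): [11, 30, 55, 51, 35, 71]
dequeue(): [30, 55, 51, 35, 71]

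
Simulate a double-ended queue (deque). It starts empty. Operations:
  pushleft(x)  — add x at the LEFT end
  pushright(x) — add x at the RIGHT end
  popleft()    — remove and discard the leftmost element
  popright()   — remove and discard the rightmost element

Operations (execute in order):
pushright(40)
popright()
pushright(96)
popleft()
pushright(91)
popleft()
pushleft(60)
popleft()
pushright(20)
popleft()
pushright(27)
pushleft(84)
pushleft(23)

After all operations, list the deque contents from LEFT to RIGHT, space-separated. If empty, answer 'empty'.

pushright(40): [40]
popright(): []
pushright(96): [96]
popleft(): []
pushright(91): [91]
popleft(): []
pushleft(60): [60]
popleft(): []
pushright(20): [20]
popleft(): []
pushright(27): [27]
pushleft(84): [84, 27]
pushleft(23): [23, 84, 27]

Answer: 23 84 27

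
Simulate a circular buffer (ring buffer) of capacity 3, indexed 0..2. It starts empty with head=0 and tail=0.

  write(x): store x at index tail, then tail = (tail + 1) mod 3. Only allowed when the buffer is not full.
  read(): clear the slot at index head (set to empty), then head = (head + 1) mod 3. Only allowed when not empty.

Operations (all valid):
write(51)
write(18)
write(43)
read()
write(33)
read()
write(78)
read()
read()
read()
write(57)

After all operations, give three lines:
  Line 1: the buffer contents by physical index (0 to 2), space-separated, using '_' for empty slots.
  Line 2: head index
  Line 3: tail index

Answer: _ _ 57
2
0

Derivation:
write(51): buf=[51 _ _], head=0, tail=1, size=1
write(18): buf=[51 18 _], head=0, tail=2, size=2
write(43): buf=[51 18 43], head=0, tail=0, size=3
read(): buf=[_ 18 43], head=1, tail=0, size=2
write(33): buf=[33 18 43], head=1, tail=1, size=3
read(): buf=[33 _ 43], head=2, tail=1, size=2
write(78): buf=[33 78 43], head=2, tail=2, size=3
read(): buf=[33 78 _], head=0, tail=2, size=2
read(): buf=[_ 78 _], head=1, tail=2, size=1
read(): buf=[_ _ _], head=2, tail=2, size=0
write(57): buf=[_ _ 57], head=2, tail=0, size=1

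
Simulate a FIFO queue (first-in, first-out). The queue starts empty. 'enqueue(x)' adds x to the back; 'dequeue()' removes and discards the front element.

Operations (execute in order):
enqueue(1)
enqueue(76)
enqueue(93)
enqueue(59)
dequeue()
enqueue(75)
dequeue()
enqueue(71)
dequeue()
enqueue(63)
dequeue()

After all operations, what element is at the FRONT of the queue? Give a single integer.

Answer: 75

Derivation:
enqueue(1): queue = [1]
enqueue(76): queue = [1, 76]
enqueue(93): queue = [1, 76, 93]
enqueue(59): queue = [1, 76, 93, 59]
dequeue(): queue = [76, 93, 59]
enqueue(75): queue = [76, 93, 59, 75]
dequeue(): queue = [93, 59, 75]
enqueue(71): queue = [93, 59, 75, 71]
dequeue(): queue = [59, 75, 71]
enqueue(63): queue = [59, 75, 71, 63]
dequeue(): queue = [75, 71, 63]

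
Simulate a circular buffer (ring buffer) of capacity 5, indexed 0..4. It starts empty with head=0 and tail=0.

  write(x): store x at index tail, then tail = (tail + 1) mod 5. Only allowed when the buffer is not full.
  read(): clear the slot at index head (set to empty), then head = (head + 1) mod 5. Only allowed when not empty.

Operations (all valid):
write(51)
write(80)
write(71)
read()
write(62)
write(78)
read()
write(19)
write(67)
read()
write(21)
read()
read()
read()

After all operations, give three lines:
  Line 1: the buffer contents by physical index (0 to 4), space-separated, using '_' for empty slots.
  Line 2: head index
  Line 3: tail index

write(51): buf=[51 _ _ _ _], head=0, tail=1, size=1
write(80): buf=[51 80 _ _ _], head=0, tail=2, size=2
write(71): buf=[51 80 71 _ _], head=0, tail=3, size=3
read(): buf=[_ 80 71 _ _], head=1, tail=3, size=2
write(62): buf=[_ 80 71 62 _], head=1, tail=4, size=3
write(78): buf=[_ 80 71 62 78], head=1, tail=0, size=4
read(): buf=[_ _ 71 62 78], head=2, tail=0, size=3
write(19): buf=[19 _ 71 62 78], head=2, tail=1, size=4
write(67): buf=[19 67 71 62 78], head=2, tail=2, size=5
read(): buf=[19 67 _ 62 78], head=3, tail=2, size=4
write(21): buf=[19 67 21 62 78], head=3, tail=3, size=5
read(): buf=[19 67 21 _ 78], head=4, tail=3, size=4
read(): buf=[19 67 21 _ _], head=0, tail=3, size=3
read(): buf=[_ 67 21 _ _], head=1, tail=3, size=2

Answer: _ 67 21 _ _
1
3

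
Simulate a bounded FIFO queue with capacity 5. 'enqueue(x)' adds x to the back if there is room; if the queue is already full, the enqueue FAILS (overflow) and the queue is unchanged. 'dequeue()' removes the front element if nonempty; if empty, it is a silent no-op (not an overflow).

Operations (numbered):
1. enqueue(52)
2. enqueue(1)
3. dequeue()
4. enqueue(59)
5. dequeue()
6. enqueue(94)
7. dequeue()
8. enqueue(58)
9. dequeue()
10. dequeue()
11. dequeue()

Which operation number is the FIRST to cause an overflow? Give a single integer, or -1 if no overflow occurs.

1. enqueue(52): size=1
2. enqueue(1): size=2
3. dequeue(): size=1
4. enqueue(59): size=2
5. dequeue(): size=1
6. enqueue(94): size=2
7. dequeue(): size=1
8. enqueue(58): size=2
9. dequeue(): size=1
10. dequeue(): size=0
11. dequeue(): empty, no-op, size=0

Answer: -1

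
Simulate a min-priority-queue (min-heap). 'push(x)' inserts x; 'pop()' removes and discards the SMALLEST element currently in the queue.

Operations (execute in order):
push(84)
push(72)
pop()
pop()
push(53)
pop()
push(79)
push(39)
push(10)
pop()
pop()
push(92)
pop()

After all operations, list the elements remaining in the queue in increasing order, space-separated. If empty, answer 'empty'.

push(84): heap contents = [84]
push(72): heap contents = [72, 84]
pop() → 72: heap contents = [84]
pop() → 84: heap contents = []
push(53): heap contents = [53]
pop() → 53: heap contents = []
push(79): heap contents = [79]
push(39): heap contents = [39, 79]
push(10): heap contents = [10, 39, 79]
pop() → 10: heap contents = [39, 79]
pop() → 39: heap contents = [79]
push(92): heap contents = [79, 92]
pop() → 79: heap contents = [92]

Answer: 92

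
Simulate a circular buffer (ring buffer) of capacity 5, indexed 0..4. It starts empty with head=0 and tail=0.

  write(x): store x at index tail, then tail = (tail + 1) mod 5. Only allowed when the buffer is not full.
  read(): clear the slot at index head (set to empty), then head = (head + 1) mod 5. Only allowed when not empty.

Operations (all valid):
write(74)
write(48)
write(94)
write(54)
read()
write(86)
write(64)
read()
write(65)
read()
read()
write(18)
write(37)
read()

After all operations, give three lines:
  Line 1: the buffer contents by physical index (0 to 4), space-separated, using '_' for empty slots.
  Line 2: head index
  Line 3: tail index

write(74): buf=[74 _ _ _ _], head=0, tail=1, size=1
write(48): buf=[74 48 _ _ _], head=0, tail=2, size=2
write(94): buf=[74 48 94 _ _], head=0, tail=3, size=3
write(54): buf=[74 48 94 54 _], head=0, tail=4, size=4
read(): buf=[_ 48 94 54 _], head=1, tail=4, size=3
write(86): buf=[_ 48 94 54 86], head=1, tail=0, size=4
write(64): buf=[64 48 94 54 86], head=1, tail=1, size=5
read(): buf=[64 _ 94 54 86], head=2, tail=1, size=4
write(65): buf=[64 65 94 54 86], head=2, tail=2, size=5
read(): buf=[64 65 _ 54 86], head=3, tail=2, size=4
read(): buf=[64 65 _ _ 86], head=4, tail=2, size=3
write(18): buf=[64 65 18 _ 86], head=4, tail=3, size=4
write(37): buf=[64 65 18 37 86], head=4, tail=4, size=5
read(): buf=[64 65 18 37 _], head=0, tail=4, size=4

Answer: 64 65 18 37 _
0
4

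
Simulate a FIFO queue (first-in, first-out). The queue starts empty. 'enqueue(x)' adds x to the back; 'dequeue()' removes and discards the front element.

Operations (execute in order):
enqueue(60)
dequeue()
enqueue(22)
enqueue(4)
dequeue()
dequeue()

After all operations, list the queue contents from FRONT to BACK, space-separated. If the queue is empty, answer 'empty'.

Answer: empty

Derivation:
enqueue(60): [60]
dequeue(): []
enqueue(22): [22]
enqueue(4): [22, 4]
dequeue(): [4]
dequeue(): []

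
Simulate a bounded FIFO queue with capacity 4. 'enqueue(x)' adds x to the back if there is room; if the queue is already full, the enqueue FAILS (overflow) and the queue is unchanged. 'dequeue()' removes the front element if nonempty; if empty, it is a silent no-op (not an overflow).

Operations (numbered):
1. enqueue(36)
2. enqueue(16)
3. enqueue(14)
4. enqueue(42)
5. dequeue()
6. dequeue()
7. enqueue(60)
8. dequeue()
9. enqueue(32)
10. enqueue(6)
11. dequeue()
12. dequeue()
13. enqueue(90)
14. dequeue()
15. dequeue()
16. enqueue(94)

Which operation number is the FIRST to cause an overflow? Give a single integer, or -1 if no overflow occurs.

1. enqueue(36): size=1
2. enqueue(16): size=2
3. enqueue(14): size=3
4. enqueue(42): size=4
5. dequeue(): size=3
6. dequeue(): size=2
7. enqueue(60): size=3
8. dequeue(): size=2
9. enqueue(32): size=3
10. enqueue(6): size=4
11. dequeue(): size=3
12. dequeue(): size=2
13. enqueue(90): size=3
14. dequeue(): size=2
15. dequeue(): size=1
16. enqueue(94): size=2

Answer: -1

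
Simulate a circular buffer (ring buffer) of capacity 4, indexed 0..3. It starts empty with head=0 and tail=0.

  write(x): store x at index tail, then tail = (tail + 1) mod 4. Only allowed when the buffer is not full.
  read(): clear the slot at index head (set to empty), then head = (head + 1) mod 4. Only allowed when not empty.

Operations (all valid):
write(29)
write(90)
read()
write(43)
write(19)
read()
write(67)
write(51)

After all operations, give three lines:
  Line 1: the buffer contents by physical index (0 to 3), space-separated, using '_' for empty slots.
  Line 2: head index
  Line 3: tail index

write(29): buf=[29 _ _ _], head=0, tail=1, size=1
write(90): buf=[29 90 _ _], head=0, tail=2, size=2
read(): buf=[_ 90 _ _], head=1, tail=2, size=1
write(43): buf=[_ 90 43 _], head=1, tail=3, size=2
write(19): buf=[_ 90 43 19], head=1, tail=0, size=3
read(): buf=[_ _ 43 19], head=2, tail=0, size=2
write(67): buf=[67 _ 43 19], head=2, tail=1, size=3
write(51): buf=[67 51 43 19], head=2, tail=2, size=4

Answer: 67 51 43 19
2
2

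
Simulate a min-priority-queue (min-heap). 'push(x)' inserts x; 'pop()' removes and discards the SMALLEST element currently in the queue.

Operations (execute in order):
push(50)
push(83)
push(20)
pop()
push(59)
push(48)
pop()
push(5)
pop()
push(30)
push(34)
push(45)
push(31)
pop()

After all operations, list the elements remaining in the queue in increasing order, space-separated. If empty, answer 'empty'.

push(50): heap contents = [50]
push(83): heap contents = [50, 83]
push(20): heap contents = [20, 50, 83]
pop() → 20: heap contents = [50, 83]
push(59): heap contents = [50, 59, 83]
push(48): heap contents = [48, 50, 59, 83]
pop() → 48: heap contents = [50, 59, 83]
push(5): heap contents = [5, 50, 59, 83]
pop() → 5: heap contents = [50, 59, 83]
push(30): heap contents = [30, 50, 59, 83]
push(34): heap contents = [30, 34, 50, 59, 83]
push(45): heap contents = [30, 34, 45, 50, 59, 83]
push(31): heap contents = [30, 31, 34, 45, 50, 59, 83]
pop() → 30: heap contents = [31, 34, 45, 50, 59, 83]

Answer: 31 34 45 50 59 83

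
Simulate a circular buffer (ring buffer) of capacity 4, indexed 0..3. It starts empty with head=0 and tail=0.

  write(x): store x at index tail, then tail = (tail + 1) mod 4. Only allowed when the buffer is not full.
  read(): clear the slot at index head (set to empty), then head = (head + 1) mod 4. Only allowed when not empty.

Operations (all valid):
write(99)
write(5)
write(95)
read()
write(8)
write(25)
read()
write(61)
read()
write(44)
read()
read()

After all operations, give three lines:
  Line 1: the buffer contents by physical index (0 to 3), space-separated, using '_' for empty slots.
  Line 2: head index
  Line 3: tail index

write(99): buf=[99 _ _ _], head=0, tail=1, size=1
write(5): buf=[99 5 _ _], head=0, tail=2, size=2
write(95): buf=[99 5 95 _], head=0, tail=3, size=3
read(): buf=[_ 5 95 _], head=1, tail=3, size=2
write(8): buf=[_ 5 95 8], head=1, tail=0, size=3
write(25): buf=[25 5 95 8], head=1, tail=1, size=4
read(): buf=[25 _ 95 8], head=2, tail=1, size=3
write(61): buf=[25 61 95 8], head=2, tail=2, size=4
read(): buf=[25 61 _ 8], head=3, tail=2, size=3
write(44): buf=[25 61 44 8], head=3, tail=3, size=4
read(): buf=[25 61 44 _], head=0, tail=3, size=3
read(): buf=[_ 61 44 _], head=1, tail=3, size=2

Answer: _ 61 44 _
1
3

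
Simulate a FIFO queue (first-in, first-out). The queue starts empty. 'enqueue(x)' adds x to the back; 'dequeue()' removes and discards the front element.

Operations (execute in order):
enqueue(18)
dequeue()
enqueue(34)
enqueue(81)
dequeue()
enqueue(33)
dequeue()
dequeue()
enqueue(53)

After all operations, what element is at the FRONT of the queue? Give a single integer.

enqueue(18): queue = [18]
dequeue(): queue = []
enqueue(34): queue = [34]
enqueue(81): queue = [34, 81]
dequeue(): queue = [81]
enqueue(33): queue = [81, 33]
dequeue(): queue = [33]
dequeue(): queue = []
enqueue(53): queue = [53]

Answer: 53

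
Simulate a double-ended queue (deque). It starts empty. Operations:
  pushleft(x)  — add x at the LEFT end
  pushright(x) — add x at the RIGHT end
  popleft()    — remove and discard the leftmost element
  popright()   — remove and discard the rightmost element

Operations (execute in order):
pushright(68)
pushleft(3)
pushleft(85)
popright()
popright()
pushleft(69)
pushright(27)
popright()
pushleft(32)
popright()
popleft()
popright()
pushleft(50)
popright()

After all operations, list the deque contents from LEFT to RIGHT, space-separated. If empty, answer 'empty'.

pushright(68): [68]
pushleft(3): [3, 68]
pushleft(85): [85, 3, 68]
popright(): [85, 3]
popright(): [85]
pushleft(69): [69, 85]
pushright(27): [69, 85, 27]
popright(): [69, 85]
pushleft(32): [32, 69, 85]
popright(): [32, 69]
popleft(): [69]
popright(): []
pushleft(50): [50]
popright(): []

Answer: empty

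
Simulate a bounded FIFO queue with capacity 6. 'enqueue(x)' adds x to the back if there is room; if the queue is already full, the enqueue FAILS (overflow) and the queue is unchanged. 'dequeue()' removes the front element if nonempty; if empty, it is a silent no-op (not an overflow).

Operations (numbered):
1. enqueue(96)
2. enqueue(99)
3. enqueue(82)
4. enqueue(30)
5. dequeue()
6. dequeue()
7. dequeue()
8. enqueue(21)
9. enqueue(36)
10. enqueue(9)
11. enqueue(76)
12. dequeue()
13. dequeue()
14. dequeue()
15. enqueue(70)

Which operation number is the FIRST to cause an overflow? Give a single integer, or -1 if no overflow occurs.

1. enqueue(96): size=1
2. enqueue(99): size=2
3. enqueue(82): size=3
4. enqueue(30): size=4
5. dequeue(): size=3
6. dequeue(): size=2
7. dequeue(): size=1
8. enqueue(21): size=2
9. enqueue(36): size=3
10. enqueue(9): size=4
11. enqueue(76): size=5
12. dequeue(): size=4
13. dequeue(): size=3
14. dequeue(): size=2
15. enqueue(70): size=3

Answer: -1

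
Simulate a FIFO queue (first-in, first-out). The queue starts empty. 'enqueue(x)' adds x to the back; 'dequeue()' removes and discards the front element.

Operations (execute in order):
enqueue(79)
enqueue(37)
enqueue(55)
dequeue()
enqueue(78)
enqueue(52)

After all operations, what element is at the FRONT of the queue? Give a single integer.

enqueue(79): queue = [79]
enqueue(37): queue = [79, 37]
enqueue(55): queue = [79, 37, 55]
dequeue(): queue = [37, 55]
enqueue(78): queue = [37, 55, 78]
enqueue(52): queue = [37, 55, 78, 52]

Answer: 37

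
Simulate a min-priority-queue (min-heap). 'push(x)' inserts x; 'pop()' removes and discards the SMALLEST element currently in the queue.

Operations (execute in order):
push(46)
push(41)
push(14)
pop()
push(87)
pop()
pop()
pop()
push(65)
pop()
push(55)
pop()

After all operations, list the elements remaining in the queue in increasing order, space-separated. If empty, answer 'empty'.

Answer: empty

Derivation:
push(46): heap contents = [46]
push(41): heap contents = [41, 46]
push(14): heap contents = [14, 41, 46]
pop() → 14: heap contents = [41, 46]
push(87): heap contents = [41, 46, 87]
pop() → 41: heap contents = [46, 87]
pop() → 46: heap contents = [87]
pop() → 87: heap contents = []
push(65): heap contents = [65]
pop() → 65: heap contents = []
push(55): heap contents = [55]
pop() → 55: heap contents = []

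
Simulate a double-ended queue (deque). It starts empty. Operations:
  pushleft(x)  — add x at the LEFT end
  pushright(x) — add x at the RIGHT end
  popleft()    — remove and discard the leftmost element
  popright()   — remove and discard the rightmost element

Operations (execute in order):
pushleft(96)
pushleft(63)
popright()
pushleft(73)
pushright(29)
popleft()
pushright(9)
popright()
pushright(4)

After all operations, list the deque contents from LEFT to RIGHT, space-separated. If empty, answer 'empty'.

pushleft(96): [96]
pushleft(63): [63, 96]
popright(): [63]
pushleft(73): [73, 63]
pushright(29): [73, 63, 29]
popleft(): [63, 29]
pushright(9): [63, 29, 9]
popright(): [63, 29]
pushright(4): [63, 29, 4]

Answer: 63 29 4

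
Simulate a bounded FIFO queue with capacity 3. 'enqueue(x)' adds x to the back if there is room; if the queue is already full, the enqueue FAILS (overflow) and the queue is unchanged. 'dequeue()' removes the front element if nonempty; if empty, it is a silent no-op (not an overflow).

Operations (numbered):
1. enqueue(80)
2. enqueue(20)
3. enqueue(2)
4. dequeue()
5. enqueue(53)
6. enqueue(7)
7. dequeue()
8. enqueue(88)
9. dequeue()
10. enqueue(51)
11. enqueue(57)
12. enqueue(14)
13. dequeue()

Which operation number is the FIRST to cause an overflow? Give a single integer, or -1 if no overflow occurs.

Answer: 6

Derivation:
1. enqueue(80): size=1
2. enqueue(20): size=2
3. enqueue(2): size=3
4. dequeue(): size=2
5. enqueue(53): size=3
6. enqueue(7): size=3=cap → OVERFLOW (fail)
7. dequeue(): size=2
8. enqueue(88): size=3
9. dequeue(): size=2
10. enqueue(51): size=3
11. enqueue(57): size=3=cap → OVERFLOW (fail)
12. enqueue(14): size=3=cap → OVERFLOW (fail)
13. dequeue(): size=2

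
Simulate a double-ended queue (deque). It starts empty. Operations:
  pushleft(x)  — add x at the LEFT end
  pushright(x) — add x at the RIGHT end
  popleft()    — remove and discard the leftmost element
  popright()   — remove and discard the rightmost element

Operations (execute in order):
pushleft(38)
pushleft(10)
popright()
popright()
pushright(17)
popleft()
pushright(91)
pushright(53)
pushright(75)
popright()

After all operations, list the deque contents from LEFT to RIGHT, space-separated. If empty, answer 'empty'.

pushleft(38): [38]
pushleft(10): [10, 38]
popright(): [10]
popright(): []
pushright(17): [17]
popleft(): []
pushright(91): [91]
pushright(53): [91, 53]
pushright(75): [91, 53, 75]
popright(): [91, 53]

Answer: 91 53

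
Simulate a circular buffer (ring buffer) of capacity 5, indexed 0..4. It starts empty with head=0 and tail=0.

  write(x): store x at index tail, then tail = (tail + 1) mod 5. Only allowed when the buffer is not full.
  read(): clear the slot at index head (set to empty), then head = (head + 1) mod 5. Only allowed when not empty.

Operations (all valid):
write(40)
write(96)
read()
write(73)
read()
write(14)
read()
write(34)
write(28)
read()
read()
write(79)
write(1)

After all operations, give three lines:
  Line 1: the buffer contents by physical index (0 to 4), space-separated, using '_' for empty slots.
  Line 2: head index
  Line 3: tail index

Answer: 28 79 1 _ _
0
3

Derivation:
write(40): buf=[40 _ _ _ _], head=0, tail=1, size=1
write(96): buf=[40 96 _ _ _], head=0, tail=2, size=2
read(): buf=[_ 96 _ _ _], head=1, tail=2, size=1
write(73): buf=[_ 96 73 _ _], head=1, tail=3, size=2
read(): buf=[_ _ 73 _ _], head=2, tail=3, size=1
write(14): buf=[_ _ 73 14 _], head=2, tail=4, size=2
read(): buf=[_ _ _ 14 _], head=3, tail=4, size=1
write(34): buf=[_ _ _ 14 34], head=3, tail=0, size=2
write(28): buf=[28 _ _ 14 34], head=3, tail=1, size=3
read(): buf=[28 _ _ _ 34], head=4, tail=1, size=2
read(): buf=[28 _ _ _ _], head=0, tail=1, size=1
write(79): buf=[28 79 _ _ _], head=0, tail=2, size=2
write(1): buf=[28 79 1 _ _], head=0, tail=3, size=3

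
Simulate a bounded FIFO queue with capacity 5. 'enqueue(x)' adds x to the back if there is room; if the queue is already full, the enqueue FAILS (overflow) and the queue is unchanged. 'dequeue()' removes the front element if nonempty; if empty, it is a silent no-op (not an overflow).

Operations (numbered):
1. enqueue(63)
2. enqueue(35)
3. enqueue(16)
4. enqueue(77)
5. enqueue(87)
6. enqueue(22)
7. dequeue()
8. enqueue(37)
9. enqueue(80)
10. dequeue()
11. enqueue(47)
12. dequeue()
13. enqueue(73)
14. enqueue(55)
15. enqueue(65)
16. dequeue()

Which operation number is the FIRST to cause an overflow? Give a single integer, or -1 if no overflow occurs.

1. enqueue(63): size=1
2. enqueue(35): size=2
3. enqueue(16): size=3
4. enqueue(77): size=4
5. enqueue(87): size=5
6. enqueue(22): size=5=cap → OVERFLOW (fail)
7. dequeue(): size=4
8. enqueue(37): size=5
9. enqueue(80): size=5=cap → OVERFLOW (fail)
10. dequeue(): size=4
11. enqueue(47): size=5
12. dequeue(): size=4
13. enqueue(73): size=5
14. enqueue(55): size=5=cap → OVERFLOW (fail)
15. enqueue(65): size=5=cap → OVERFLOW (fail)
16. dequeue(): size=4

Answer: 6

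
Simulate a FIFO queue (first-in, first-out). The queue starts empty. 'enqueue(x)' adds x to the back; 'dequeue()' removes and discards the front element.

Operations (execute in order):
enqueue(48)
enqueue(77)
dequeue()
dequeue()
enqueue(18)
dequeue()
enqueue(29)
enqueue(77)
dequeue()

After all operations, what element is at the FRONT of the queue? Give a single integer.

enqueue(48): queue = [48]
enqueue(77): queue = [48, 77]
dequeue(): queue = [77]
dequeue(): queue = []
enqueue(18): queue = [18]
dequeue(): queue = []
enqueue(29): queue = [29]
enqueue(77): queue = [29, 77]
dequeue(): queue = [77]

Answer: 77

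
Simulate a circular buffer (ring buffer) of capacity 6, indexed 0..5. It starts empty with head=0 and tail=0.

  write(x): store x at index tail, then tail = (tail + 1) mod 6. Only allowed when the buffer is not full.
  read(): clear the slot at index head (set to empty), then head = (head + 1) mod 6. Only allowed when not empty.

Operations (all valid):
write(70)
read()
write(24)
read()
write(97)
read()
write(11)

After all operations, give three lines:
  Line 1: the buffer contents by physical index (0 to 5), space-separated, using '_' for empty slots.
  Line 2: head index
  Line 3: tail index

write(70): buf=[70 _ _ _ _ _], head=0, tail=1, size=1
read(): buf=[_ _ _ _ _ _], head=1, tail=1, size=0
write(24): buf=[_ 24 _ _ _ _], head=1, tail=2, size=1
read(): buf=[_ _ _ _ _ _], head=2, tail=2, size=0
write(97): buf=[_ _ 97 _ _ _], head=2, tail=3, size=1
read(): buf=[_ _ _ _ _ _], head=3, tail=3, size=0
write(11): buf=[_ _ _ 11 _ _], head=3, tail=4, size=1

Answer: _ _ _ 11 _ _
3
4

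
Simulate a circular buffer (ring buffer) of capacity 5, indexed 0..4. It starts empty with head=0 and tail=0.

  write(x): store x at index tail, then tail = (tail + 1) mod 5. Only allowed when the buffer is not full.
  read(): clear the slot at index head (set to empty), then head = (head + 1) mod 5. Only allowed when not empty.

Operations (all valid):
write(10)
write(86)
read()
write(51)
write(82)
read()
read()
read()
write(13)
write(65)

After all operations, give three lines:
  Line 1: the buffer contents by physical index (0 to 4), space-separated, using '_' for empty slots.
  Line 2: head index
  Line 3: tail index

Answer: 65 _ _ _ 13
4
1

Derivation:
write(10): buf=[10 _ _ _ _], head=0, tail=1, size=1
write(86): buf=[10 86 _ _ _], head=0, tail=2, size=2
read(): buf=[_ 86 _ _ _], head=1, tail=2, size=1
write(51): buf=[_ 86 51 _ _], head=1, tail=3, size=2
write(82): buf=[_ 86 51 82 _], head=1, tail=4, size=3
read(): buf=[_ _ 51 82 _], head=2, tail=4, size=2
read(): buf=[_ _ _ 82 _], head=3, tail=4, size=1
read(): buf=[_ _ _ _ _], head=4, tail=4, size=0
write(13): buf=[_ _ _ _ 13], head=4, tail=0, size=1
write(65): buf=[65 _ _ _ 13], head=4, tail=1, size=2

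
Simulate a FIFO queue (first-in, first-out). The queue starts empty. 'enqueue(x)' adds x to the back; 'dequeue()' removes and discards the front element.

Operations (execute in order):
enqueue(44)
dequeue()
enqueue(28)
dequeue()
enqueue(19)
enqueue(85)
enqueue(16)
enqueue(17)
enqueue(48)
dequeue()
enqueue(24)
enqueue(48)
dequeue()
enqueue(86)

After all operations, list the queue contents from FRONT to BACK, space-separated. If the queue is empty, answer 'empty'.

Answer: 16 17 48 24 48 86

Derivation:
enqueue(44): [44]
dequeue(): []
enqueue(28): [28]
dequeue(): []
enqueue(19): [19]
enqueue(85): [19, 85]
enqueue(16): [19, 85, 16]
enqueue(17): [19, 85, 16, 17]
enqueue(48): [19, 85, 16, 17, 48]
dequeue(): [85, 16, 17, 48]
enqueue(24): [85, 16, 17, 48, 24]
enqueue(48): [85, 16, 17, 48, 24, 48]
dequeue(): [16, 17, 48, 24, 48]
enqueue(86): [16, 17, 48, 24, 48, 86]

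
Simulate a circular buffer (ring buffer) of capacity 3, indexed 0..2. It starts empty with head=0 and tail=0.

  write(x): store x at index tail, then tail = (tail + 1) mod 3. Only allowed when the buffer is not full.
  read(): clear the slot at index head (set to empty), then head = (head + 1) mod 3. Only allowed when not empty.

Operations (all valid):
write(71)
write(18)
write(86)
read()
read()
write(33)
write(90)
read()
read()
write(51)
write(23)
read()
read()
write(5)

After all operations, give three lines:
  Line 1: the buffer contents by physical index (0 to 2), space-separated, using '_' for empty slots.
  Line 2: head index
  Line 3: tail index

Answer: 23 5 _
0
2

Derivation:
write(71): buf=[71 _ _], head=0, tail=1, size=1
write(18): buf=[71 18 _], head=0, tail=2, size=2
write(86): buf=[71 18 86], head=0, tail=0, size=3
read(): buf=[_ 18 86], head=1, tail=0, size=2
read(): buf=[_ _ 86], head=2, tail=0, size=1
write(33): buf=[33 _ 86], head=2, tail=1, size=2
write(90): buf=[33 90 86], head=2, tail=2, size=3
read(): buf=[33 90 _], head=0, tail=2, size=2
read(): buf=[_ 90 _], head=1, tail=2, size=1
write(51): buf=[_ 90 51], head=1, tail=0, size=2
write(23): buf=[23 90 51], head=1, tail=1, size=3
read(): buf=[23 _ 51], head=2, tail=1, size=2
read(): buf=[23 _ _], head=0, tail=1, size=1
write(5): buf=[23 5 _], head=0, tail=2, size=2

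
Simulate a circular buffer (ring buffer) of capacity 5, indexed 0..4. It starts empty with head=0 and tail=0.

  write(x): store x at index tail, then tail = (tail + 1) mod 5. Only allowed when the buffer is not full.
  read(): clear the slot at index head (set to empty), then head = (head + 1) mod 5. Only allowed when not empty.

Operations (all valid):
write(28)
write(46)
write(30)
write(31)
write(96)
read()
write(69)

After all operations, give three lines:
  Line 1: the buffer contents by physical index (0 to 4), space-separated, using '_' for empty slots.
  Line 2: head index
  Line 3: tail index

write(28): buf=[28 _ _ _ _], head=0, tail=1, size=1
write(46): buf=[28 46 _ _ _], head=0, tail=2, size=2
write(30): buf=[28 46 30 _ _], head=0, tail=3, size=3
write(31): buf=[28 46 30 31 _], head=0, tail=4, size=4
write(96): buf=[28 46 30 31 96], head=0, tail=0, size=5
read(): buf=[_ 46 30 31 96], head=1, tail=0, size=4
write(69): buf=[69 46 30 31 96], head=1, tail=1, size=5

Answer: 69 46 30 31 96
1
1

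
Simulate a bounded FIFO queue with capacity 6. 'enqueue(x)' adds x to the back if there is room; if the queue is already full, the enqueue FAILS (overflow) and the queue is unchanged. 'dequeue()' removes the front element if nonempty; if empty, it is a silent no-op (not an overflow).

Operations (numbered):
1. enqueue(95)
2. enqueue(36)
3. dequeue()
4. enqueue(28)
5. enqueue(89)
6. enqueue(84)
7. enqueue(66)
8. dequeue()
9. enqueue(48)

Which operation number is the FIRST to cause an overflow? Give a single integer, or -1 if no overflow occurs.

Answer: -1

Derivation:
1. enqueue(95): size=1
2. enqueue(36): size=2
3. dequeue(): size=1
4. enqueue(28): size=2
5. enqueue(89): size=3
6. enqueue(84): size=4
7. enqueue(66): size=5
8. dequeue(): size=4
9. enqueue(48): size=5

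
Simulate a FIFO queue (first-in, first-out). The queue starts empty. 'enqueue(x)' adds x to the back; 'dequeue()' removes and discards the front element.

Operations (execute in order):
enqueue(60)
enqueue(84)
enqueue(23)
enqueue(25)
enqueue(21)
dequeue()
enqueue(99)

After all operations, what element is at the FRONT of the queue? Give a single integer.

Answer: 84

Derivation:
enqueue(60): queue = [60]
enqueue(84): queue = [60, 84]
enqueue(23): queue = [60, 84, 23]
enqueue(25): queue = [60, 84, 23, 25]
enqueue(21): queue = [60, 84, 23, 25, 21]
dequeue(): queue = [84, 23, 25, 21]
enqueue(99): queue = [84, 23, 25, 21, 99]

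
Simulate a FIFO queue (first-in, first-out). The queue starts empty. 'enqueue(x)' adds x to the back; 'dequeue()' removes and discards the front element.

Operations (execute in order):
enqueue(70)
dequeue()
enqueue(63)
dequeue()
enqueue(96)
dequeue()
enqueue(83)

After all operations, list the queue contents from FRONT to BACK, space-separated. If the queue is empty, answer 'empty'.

Answer: 83

Derivation:
enqueue(70): [70]
dequeue(): []
enqueue(63): [63]
dequeue(): []
enqueue(96): [96]
dequeue(): []
enqueue(83): [83]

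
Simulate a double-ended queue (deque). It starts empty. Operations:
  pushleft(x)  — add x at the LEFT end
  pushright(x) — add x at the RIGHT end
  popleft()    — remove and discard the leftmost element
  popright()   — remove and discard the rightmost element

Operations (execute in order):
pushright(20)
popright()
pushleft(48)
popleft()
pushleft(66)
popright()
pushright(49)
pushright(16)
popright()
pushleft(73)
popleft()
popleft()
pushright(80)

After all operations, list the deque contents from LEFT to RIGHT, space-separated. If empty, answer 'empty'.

pushright(20): [20]
popright(): []
pushleft(48): [48]
popleft(): []
pushleft(66): [66]
popright(): []
pushright(49): [49]
pushright(16): [49, 16]
popright(): [49]
pushleft(73): [73, 49]
popleft(): [49]
popleft(): []
pushright(80): [80]

Answer: 80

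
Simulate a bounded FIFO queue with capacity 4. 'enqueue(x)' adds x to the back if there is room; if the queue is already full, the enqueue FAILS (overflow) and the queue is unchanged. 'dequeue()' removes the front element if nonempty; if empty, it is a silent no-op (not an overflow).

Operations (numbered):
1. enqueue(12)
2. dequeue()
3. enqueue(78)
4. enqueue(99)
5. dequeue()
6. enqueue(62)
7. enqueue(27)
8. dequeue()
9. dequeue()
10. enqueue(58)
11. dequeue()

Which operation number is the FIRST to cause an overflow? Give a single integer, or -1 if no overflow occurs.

1. enqueue(12): size=1
2. dequeue(): size=0
3. enqueue(78): size=1
4. enqueue(99): size=2
5. dequeue(): size=1
6. enqueue(62): size=2
7. enqueue(27): size=3
8. dequeue(): size=2
9. dequeue(): size=1
10. enqueue(58): size=2
11. dequeue(): size=1

Answer: -1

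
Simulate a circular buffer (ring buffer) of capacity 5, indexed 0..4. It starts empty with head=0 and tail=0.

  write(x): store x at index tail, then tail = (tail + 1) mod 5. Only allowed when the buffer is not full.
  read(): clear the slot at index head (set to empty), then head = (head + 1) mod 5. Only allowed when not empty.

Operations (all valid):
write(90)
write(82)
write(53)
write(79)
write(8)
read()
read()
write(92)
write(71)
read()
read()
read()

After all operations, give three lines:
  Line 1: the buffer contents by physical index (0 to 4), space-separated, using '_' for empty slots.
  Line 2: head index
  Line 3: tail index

Answer: 92 71 _ _ _
0
2

Derivation:
write(90): buf=[90 _ _ _ _], head=0, tail=1, size=1
write(82): buf=[90 82 _ _ _], head=0, tail=2, size=2
write(53): buf=[90 82 53 _ _], head=0, tail=3, size=3
write(79): buf=[90 82 53 79 _], head=0, tail=4, size=4
write(8): buf=[90 82 53 79 8], head=0, tail=0, size=5
read(): buf=[_ 82 53 79 8], head=1, tail=0, size=4
read(): buf=[_ _ 53 79 8], head=2, tail=0, size=3
write(92): buf=[92 _ 53 79 8], head=2, tail=1, size=4
write(71): buf=[92 71 53 79 8], head=2, tail=2, size=5
read(): buf=[92 71 _ 79 8], head=3, tail=2, size=4
read(): buf=[92 71 _ _ 8], head=4, tail=2, size=3
read(): buf=[92 71 _ _ _], head=0, tail=2, size=2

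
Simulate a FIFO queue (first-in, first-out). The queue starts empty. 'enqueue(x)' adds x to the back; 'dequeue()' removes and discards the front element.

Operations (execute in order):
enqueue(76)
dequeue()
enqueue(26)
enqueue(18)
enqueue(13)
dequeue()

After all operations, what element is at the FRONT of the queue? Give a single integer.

Answer: 18

Derivation:
enqueue(76): queue = [76]
dequeue(): queue = []
enqueue(26): queue = [26]
enqueue(18): queue = [26, 18]
enqueue(13): queue = [26, 18, 13]
dequeue(): queue = [18, 13]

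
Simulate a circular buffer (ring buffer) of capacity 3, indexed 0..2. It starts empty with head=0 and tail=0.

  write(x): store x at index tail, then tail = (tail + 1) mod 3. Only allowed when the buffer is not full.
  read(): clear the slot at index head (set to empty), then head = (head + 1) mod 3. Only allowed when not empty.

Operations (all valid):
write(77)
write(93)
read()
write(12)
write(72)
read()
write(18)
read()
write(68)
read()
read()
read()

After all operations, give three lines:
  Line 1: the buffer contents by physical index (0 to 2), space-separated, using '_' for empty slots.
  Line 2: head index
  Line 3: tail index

write(77): buf=[77 _ _], head=0, tail=1, size=1
write(93): buf=[77 93 _], head=0, tail=2, size=2
read(): buf=[_ 93 _], head=1, tail=2, size=1
write(12): buf=[_ 93 12], head=1, tail=0, size=2
write(72): buf=[72 93 12], head=1, tail=1, size=3
read(): buf=[72 _ 12], head=2, tail=1, size=2
write(18): buf=[72 18 12], head=2, tail=2, size=3
read(): buf=[72 18 _], head=0, tail=2, size=2
write(68): buf=[72 18 68], head=0, tail=0, size=3
read(): buf=[_ 18 68], head=1, tail=0, size=2
read(): buf=[_ _ 68], head=2, tail=0, size=1
read(): buf=[_ _ _], head=0, tail=0, size=0

Answer: _ _ _
0
0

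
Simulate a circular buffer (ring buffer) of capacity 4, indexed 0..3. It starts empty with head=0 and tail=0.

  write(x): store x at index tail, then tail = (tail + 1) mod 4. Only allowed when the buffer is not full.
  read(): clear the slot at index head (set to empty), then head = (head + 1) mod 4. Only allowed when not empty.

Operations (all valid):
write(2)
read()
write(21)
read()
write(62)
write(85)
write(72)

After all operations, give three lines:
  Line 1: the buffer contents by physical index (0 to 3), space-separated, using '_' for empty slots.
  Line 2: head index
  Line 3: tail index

write(2): buf=[2 _ _ _], head=0, tail=1, size=1
read(): buf=[_ _ _ _], head=1, tail=1, size=0
write(21): buf=[_ 21 _ _], head=1, tail=2, size=1
read(): buf=[_ _ _ _], head=2, tail=2, size=0
write(62): buf=[_ _ 62 _], head=2, tail=3, size=1
write(85): buf=[_ _ 62 85], head=2, tail=0, size=2
write(72): buf=[72 _ 62 85], head=2, tail=1, size=3

Answer: 72 _ 62 85
2
1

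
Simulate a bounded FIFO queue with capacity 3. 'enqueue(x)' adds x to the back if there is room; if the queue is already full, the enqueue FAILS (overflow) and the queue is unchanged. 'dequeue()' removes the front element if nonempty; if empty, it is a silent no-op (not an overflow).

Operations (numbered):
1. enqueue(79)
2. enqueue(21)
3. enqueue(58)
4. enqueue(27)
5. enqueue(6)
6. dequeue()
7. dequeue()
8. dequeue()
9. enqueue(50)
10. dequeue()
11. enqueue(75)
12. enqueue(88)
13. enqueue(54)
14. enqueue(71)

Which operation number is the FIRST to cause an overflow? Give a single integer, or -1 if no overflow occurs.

Answer: 4

Derivation:
1. enqueue(79): size=1
2. enqueue(21): size=2
3. enqueue(58): size=3
4. enqueue(27): size=3=cap → OVERFLOW (fail)
5. enqueue(6): size=3=cap → OVERFLOW (fail)
6. dequeue(): size=2
7. dequeue(): size=1
8. dequeue(): size=0
9. enqueue(50): size=1
10. dequeue(): size=0
11. enqueue(75): size=1
12. enqueue(88): size=2
13. enqueue(54): size=3
14. enqueue(71): size=3=cap → OVERFLOW (fail)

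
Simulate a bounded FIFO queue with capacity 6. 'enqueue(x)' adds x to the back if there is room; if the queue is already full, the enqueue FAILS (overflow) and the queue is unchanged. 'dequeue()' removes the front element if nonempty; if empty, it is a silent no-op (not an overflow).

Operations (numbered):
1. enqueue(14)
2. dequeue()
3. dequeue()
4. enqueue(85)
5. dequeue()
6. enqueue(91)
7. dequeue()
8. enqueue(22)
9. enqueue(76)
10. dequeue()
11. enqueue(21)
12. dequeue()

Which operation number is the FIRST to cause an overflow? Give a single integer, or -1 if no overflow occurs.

Answer: -1

Derivation:
1. enqueue(14): size=1
2. dequeue(): size=0
3. dequeue(): empty, no-op, size=0
4. enqueue(85): size=1
5. dequeue(): size=0
6. enqueue(91): size=1
7. dequeue(): size=0
8. enqueue(22): size=1
9. enqueue(76): size=2
10. dequeue(): size=1
11. enqueue(21): size=2
12. dequeue(): size=1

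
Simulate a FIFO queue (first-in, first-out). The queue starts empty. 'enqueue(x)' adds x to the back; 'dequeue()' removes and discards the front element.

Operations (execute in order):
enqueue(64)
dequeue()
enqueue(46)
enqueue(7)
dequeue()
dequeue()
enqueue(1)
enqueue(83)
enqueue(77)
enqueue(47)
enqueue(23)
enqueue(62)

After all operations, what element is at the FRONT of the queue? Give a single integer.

enqueue(64): queue = [64]
dequeue(): queue = []
enqueue(46): queue = [46]
enqueue(7): queue = [46, 7]
dequeue(): queue = [7]
dequeue(): queue = []
enqueue(1): queue = [1]
enqueue(83): queue = [1, 83]
enqueue(77): queue = [1, 83, 77]
enqueue(47): queue = [1, 83, 77, 47]
enqueue(23): queue = [1, 83, 77, 47, 23]
enqueue(62): queue = [1, 83, 77, 47, 23, 62]

Answer: 1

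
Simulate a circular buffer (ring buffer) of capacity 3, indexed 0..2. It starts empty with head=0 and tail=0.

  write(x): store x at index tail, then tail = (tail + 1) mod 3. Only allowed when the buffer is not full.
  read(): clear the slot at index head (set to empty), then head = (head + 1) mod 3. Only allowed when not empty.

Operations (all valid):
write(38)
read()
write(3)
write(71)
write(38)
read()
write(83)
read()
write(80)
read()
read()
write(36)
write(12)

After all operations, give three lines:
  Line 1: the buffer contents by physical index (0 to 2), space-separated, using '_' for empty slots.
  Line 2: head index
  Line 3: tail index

Answer: 36 12 80
2
2

Derivation:
write(38): buf=[38 _ _], head=0, tail=1, size=1
read(): buf=[_ _ _], head=1, tail=1, size=0
write(3): buf=[_ 3 _], head=1, tail=2, size=1
write(71): buf=[_ 3 71], head=1, tail=0, size=2
write(38): buf=[38 3 71], head=1, tail=1, size=3
read(): buf=[38 _ 71], head=2, tail=1, size=2
write(83): buf=[38 83 71], head=2, tail=2, size=3
read(): buf=[38 83 _], head=0, tail=2, size=2
write(80): buf=[38 83 80], head=0, tail=0, size=3
read(): buf=[_ 83 80], head=1, tail=0, size=2
read(): buf=[_ _ 80], head=2, tail=0, size=1
write(36): buf=[36 _ 80], head=2, tail=1, size=2
write(12): buf=[36 12 80], head=2, tail=2, size=3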